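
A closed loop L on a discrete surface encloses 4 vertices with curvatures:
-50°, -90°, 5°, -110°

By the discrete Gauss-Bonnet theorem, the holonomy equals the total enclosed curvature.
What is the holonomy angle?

Holonomy = total enclosed curvature = (-50°) + (-90°) + 5° + (-110°) = -245°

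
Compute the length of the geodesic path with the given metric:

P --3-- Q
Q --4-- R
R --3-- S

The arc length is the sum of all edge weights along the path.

Arc length = 3 + 4 + 3 = 10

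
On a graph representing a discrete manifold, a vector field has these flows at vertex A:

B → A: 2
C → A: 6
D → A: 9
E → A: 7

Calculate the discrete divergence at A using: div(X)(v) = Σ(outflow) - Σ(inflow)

Divergence = sum of outgoing flows = (-2) + (-6) + (-9) + (-7) = -24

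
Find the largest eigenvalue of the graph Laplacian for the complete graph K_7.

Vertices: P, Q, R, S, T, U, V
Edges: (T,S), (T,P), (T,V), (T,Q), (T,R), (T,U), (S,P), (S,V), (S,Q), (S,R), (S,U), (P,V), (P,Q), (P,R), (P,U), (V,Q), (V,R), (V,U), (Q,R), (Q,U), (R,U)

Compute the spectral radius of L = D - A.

For the complete graph K_n, L = nI − J (J = all-ones matrix). J has eigenvalues n (once, eigenvector 𝟙) and 0 (multiplicity n−1), so L has eigenvalues 0 (once) and n (multiplicity n−1). Here n = 7: eigenvalue 0 once and 7 with multiplicity 6.
Laplacian eigenvalues: [0.0, 7.0, 7.0, 7.0, 7.0, 7.0, 7.0]. Largest eigenvalue (spectral radius) = 7.0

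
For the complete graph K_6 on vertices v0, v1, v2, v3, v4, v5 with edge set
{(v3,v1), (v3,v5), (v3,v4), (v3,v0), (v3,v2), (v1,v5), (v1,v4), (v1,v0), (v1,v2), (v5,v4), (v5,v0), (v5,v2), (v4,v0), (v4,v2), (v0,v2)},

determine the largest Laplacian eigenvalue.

For the complete graph K_n, L = nI − J (J = all-ones matrix). J has eigenvalues n (once, eigenvector 𝟙) and 0 (multiplicity n−1), so L has eigenvalues 0 (once) and n (multiplicity n−1). Here n = 6: eigenvalue 0 once and 6 with multiplicity 5.
Laplacian eigenvalues: [0.0, 6.0, 6.0, 6.0, 6.0, 6.0]. Largest eigenvalue (spectral radius) = 6.0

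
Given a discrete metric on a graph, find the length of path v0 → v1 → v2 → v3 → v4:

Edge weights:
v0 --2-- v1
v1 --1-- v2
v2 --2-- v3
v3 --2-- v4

Arc length = 2 + 1 + 2 + 2 = 7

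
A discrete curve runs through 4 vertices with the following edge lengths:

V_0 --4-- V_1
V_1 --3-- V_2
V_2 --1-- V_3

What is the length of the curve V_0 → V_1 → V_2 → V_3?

Arc length = 4 + 3 + 1 = 8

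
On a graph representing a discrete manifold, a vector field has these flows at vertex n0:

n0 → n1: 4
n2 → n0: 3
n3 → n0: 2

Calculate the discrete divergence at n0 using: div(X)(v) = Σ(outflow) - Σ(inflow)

Divergence = sum of outgoing flows = 4 + (-3) + (-2) = -1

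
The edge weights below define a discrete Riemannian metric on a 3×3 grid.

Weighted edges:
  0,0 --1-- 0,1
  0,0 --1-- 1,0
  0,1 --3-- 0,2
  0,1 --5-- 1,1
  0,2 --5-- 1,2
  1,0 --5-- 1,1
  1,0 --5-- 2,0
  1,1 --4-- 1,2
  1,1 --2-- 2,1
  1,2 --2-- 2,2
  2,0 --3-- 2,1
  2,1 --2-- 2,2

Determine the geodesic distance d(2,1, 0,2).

Shortest path: 2,1 → 2,2 → 1,2 → 0,2, total weight = 9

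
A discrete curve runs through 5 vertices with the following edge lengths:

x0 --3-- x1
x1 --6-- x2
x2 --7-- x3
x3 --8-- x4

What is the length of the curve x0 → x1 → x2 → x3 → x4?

Arc length = 3 + 6 + 7 + 8 = 24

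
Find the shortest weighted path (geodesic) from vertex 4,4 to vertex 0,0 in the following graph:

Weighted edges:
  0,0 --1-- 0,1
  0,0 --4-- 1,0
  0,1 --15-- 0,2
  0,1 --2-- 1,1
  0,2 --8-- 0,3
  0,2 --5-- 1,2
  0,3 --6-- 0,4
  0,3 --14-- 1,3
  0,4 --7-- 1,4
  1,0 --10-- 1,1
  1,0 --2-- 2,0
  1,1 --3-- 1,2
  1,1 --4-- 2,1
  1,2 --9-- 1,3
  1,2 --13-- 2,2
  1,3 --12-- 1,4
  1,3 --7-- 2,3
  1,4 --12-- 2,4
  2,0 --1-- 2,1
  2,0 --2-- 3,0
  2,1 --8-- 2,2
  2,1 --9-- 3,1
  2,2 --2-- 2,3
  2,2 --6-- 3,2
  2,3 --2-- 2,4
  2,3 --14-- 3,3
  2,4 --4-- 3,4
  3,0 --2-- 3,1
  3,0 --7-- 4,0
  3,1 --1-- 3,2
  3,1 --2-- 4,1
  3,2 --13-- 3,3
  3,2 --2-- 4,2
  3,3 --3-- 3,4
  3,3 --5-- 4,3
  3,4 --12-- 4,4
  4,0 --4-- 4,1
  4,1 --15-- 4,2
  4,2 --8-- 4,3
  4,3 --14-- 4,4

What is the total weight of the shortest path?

Shortest path: 4,4 → 4,3 → 4,2 → 3,2 → 3,1 → 3,0 → 2,0 → 1,0 → 0,0, total weight = 35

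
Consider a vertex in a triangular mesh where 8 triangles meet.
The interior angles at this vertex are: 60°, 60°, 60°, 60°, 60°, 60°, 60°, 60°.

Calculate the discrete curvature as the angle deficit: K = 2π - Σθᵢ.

Sum of angles = 480°. K = 360° - 480° = -120° = -2π/3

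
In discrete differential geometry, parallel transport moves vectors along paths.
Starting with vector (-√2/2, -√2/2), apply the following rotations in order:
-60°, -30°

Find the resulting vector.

Total rotation: (-60°) + (-30°) = -90°. Final vector: (-0.7071, 0.7071)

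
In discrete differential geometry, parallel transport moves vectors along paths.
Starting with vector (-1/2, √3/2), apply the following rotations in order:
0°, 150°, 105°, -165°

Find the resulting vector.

Total rotation: 0° + 150° + 105° + (-165°) = 90°. Final vector: (-0.8660, -0.5000)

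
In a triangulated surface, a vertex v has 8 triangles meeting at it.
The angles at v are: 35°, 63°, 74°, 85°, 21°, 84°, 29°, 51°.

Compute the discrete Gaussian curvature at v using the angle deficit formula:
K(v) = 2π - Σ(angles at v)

Sum of angles = 442°. K = 360° - 442° = -82° = -41π/90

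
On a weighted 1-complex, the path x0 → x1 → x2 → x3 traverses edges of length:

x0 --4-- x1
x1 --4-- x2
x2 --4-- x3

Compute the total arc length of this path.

Arc length = 4 + 4 + 4 = 12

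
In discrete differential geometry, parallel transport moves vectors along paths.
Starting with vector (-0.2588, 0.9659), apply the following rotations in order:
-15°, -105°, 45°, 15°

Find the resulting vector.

Total rotation: (-15°) + (-105°) + 45° + 15° = -60°. Final vector: (0.7071, 0.7071)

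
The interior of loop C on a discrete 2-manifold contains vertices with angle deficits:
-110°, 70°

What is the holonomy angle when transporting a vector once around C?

Holonomy = total enclosed curvature = (-110°) + 70° = -40°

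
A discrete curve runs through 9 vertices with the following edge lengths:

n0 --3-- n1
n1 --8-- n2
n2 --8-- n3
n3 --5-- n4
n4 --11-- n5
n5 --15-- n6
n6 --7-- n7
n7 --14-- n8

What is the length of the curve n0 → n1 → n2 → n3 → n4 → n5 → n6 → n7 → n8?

Arc length = 3 + 8 + 8 + 5 + 11 + 15 + 7 + 14 = 71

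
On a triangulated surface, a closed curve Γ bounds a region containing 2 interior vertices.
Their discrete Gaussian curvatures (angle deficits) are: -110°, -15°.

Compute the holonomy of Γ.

Holonomy = total enclosed curvature = (-110°) + (-15°) = -125°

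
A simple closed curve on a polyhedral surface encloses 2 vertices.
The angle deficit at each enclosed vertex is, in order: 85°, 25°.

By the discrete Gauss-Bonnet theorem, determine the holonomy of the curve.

Holonomy = total enclosed curvature = 85° + 25° = 110°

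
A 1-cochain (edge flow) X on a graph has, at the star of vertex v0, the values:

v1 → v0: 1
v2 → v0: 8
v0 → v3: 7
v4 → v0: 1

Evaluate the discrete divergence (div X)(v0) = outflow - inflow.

Divergence = sum of outgoing flows = (-1) + (-8) + 7 + (-1) = -3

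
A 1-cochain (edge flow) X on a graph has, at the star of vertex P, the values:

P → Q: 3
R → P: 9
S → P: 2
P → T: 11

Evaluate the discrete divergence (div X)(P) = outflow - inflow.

Divergence = sum of outgoing flows = 3 + (-9) + (-2) + 11 = 3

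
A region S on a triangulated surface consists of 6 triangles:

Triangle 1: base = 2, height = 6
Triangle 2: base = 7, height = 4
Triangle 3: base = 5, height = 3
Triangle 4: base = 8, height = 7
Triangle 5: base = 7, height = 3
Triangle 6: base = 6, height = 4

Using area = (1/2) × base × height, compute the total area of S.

(1/2)×2×6 + (1/2)×7×4 + (1/2)×5×3 + (1/2)×8×7 + (1/2)×7×3 + (1/2)×6×4 = 78.0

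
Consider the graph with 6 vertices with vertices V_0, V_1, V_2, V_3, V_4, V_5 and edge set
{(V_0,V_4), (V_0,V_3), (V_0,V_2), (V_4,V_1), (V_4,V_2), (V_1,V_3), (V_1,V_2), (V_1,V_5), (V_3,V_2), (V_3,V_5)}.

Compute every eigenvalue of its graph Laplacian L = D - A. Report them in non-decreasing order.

Degrees: deg(V_0) = 3, deg(V_1) = 4, deg(V_2) = 4, deg(V_3) = 4, deg(V_4) = 3, deg(V_5) = 2.
L = D − A with rows/columns ordered (V_0, V_1, V_2, V_3, V_4, V_5):
  [ 3,  0, -1, -1, -1,  0]
  [ 0,  4, -1, -1, -1, -1]
  [-1, -1,  4, -1, -1,  0]
  [-1, -1, -1,  4,  0, -1]
  [-1, -1, -1,  0,  3,  0]
  [ 0, -1,  0, -1,  0,  2]
Characteristic polynomial: det(λI − L) = λ(λ² − 7λ + 9)(λ² − 9λ + 19)(λ − 4).
Roots: λ = 0; (λ² − 7λ + 9) = 0 ⇒ λ = (7 ± √13)/2 ≈ 1.6972, 5.3028; (λ² − 9λ + 19) = 0 ⇒ λ = (9 ± √5)/2 ≈ 3.382, 5.618; (λ − 4) = 0 ⇒ λ = 4.
(Check: the roots sum (with multiplicity) to 20, matching trace L = Σdeg = 2·10 = 20.)
Laplacian eigenvalues (increasing order): [0.0, 1.6972, 3.382, 4.0, 5.3028, 5.618]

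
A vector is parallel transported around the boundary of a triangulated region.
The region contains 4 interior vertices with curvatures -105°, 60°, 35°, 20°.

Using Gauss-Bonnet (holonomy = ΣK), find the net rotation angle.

Holonomy = total enclosed curvature = (-105°) + 60° + 35° + 20° = 10°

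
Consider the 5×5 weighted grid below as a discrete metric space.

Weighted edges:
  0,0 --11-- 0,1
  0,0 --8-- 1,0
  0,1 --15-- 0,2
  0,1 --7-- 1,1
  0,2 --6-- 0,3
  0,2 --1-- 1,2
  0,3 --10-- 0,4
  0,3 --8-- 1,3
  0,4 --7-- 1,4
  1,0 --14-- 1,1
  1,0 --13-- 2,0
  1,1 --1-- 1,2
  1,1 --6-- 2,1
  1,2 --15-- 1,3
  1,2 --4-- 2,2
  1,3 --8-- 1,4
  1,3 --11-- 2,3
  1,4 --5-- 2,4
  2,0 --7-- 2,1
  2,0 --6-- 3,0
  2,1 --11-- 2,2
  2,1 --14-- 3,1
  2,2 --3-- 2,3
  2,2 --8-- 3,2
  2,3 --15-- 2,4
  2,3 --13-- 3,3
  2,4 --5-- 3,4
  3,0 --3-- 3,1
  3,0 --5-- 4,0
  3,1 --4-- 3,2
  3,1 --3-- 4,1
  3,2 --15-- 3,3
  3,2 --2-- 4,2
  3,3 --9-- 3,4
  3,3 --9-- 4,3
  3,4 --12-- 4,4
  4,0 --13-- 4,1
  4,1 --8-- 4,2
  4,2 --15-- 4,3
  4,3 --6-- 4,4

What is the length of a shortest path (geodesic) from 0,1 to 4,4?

Shortest path: 0,1 → 1,1 → 1,2 → 2,2 → 3,2 → 4,2 → 4,3 → 4,4, total weight = 43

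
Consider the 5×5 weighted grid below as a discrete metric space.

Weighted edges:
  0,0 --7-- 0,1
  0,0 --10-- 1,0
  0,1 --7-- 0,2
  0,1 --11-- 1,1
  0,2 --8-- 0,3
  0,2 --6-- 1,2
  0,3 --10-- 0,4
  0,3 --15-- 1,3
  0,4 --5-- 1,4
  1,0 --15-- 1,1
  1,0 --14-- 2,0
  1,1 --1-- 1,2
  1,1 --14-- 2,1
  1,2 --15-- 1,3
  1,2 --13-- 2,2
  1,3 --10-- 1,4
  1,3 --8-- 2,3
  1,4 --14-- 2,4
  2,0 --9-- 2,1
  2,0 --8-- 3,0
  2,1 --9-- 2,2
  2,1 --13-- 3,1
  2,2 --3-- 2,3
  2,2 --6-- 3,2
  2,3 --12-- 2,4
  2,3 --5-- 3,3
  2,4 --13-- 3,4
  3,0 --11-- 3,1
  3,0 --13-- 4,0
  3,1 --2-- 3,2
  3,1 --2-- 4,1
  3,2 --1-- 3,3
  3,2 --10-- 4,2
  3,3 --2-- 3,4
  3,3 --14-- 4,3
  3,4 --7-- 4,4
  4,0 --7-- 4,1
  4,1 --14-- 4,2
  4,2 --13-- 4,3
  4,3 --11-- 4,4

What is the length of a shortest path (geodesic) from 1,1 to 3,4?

Shortest path: 1,1 → 1,2 → 2,2 → 3,2 → 3,3 → 3,4, total weight = 23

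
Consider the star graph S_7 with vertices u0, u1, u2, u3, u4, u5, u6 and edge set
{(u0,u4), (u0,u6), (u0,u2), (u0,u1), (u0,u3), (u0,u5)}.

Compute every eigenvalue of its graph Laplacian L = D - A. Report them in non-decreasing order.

The star S_7 is the complete bipartite graph K_{1,6} (one hub of degree 6, 6 leaves of degree 1). The Laplacian spectrum of K_{p,q} is 0, p (multiplicity q−1), q (multiplicity p−1), p+q. With p = 1, q = 6: 0 once, 1 with multiplicity 5, and 7 once. (Check: trace L = sum of degrees = 12 = 5·1 + 7.)
Laplacian eigenvalues (increasing order): [0.0, 1.0, 1.0, 1.0, 1.0, 1.0, 7.0]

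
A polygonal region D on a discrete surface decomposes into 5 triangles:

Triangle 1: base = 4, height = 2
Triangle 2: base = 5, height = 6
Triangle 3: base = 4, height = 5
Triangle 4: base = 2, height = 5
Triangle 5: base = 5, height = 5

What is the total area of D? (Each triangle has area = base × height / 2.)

(1/2)×4×2 + (1/2)×5×6 + (1/2)×4×5 + (1/2)×2×5 + (1/2)×5×5 = 46.5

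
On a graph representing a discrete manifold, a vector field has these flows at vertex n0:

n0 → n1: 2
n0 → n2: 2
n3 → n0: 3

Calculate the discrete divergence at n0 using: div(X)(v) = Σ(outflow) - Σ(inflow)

Divergence = sum of outgoing flows = 2 + 2 + (-3) = 1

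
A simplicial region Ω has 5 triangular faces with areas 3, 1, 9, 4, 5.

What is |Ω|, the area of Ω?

3 + 1 + 9 + 4 + 5 = 22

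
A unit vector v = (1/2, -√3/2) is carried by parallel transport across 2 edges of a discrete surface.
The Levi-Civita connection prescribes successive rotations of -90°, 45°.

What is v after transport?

Total rotation: (-90°) + 45° = -45°. Final vector: (-0.2588, -0.9659)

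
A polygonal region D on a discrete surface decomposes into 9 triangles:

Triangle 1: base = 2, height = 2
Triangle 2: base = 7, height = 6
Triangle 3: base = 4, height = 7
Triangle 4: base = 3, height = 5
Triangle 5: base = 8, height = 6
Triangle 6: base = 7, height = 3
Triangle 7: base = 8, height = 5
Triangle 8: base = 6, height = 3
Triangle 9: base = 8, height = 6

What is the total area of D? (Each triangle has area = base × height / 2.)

(1/2)×2×2 + (1/2)×7×6 + (1/2)×4×7 + (1/2)×3×5 + (1/2)×8×6 + (1/2)×7×3 + (1/2)×8×5 + (1/2)×6×3 + (1/2)×8×6 = 132.0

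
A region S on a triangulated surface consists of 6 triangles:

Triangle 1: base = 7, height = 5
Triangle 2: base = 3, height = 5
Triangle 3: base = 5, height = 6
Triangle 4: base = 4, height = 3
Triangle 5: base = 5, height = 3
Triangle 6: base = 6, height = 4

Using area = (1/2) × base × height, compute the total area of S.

(1/2)×7×5 + (1/2)×3×5 + (1/2)×5×6 + (1/2)×4×3 + (1/2)×5×3 + (1/2)×6×4 = 65.5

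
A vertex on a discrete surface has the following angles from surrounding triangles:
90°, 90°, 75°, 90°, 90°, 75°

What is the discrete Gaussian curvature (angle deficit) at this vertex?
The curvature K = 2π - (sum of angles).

Sum of angles = 510°. K = 360° - 510° = -150°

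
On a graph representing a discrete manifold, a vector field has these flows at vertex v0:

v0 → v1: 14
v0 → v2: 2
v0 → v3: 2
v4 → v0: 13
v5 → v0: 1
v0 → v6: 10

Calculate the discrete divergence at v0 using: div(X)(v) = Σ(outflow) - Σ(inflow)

Divergence = sum of outgoing flows = 14 + 2 + 2 + (-13) + (-1) + 10 = 14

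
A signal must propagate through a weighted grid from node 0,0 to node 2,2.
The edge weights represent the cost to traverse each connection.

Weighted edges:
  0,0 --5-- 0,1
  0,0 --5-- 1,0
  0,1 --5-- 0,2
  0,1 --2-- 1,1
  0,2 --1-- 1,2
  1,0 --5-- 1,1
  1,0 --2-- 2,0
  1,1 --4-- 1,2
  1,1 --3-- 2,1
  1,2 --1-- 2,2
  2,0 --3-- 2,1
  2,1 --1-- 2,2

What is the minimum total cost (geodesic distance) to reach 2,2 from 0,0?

Shortest path: 0,0 → 0,1 → 1,1 → 2,1 → 2,2, total weight = 11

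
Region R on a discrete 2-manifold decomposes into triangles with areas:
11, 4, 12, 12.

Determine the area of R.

11 + 4 + 12 + 12 = 39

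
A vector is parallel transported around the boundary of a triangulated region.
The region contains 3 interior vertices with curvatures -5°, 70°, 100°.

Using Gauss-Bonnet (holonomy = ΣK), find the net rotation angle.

Holonomy = total enclosed curvature = (-5°) + 70° + 100° = 165°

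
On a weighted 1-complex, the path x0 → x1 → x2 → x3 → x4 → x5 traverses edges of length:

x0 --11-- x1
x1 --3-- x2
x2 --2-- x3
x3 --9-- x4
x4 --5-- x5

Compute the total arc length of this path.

Arc length = 11 + 3 + 2 + 9 + 5 = 30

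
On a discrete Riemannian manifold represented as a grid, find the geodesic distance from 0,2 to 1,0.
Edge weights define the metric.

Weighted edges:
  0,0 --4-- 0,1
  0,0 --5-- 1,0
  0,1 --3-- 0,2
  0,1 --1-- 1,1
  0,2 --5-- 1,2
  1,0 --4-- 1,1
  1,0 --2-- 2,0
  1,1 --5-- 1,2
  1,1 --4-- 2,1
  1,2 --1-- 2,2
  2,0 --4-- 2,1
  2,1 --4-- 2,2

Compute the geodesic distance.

Shortest path: 0,2 → 0,1 → 1,1 → 1,0, total weight = 8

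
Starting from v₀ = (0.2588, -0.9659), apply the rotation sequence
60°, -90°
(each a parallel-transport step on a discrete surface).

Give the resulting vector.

Total rotation: 60° + (-90°) = -30°. Final vector: (-0.2588, -0.9659)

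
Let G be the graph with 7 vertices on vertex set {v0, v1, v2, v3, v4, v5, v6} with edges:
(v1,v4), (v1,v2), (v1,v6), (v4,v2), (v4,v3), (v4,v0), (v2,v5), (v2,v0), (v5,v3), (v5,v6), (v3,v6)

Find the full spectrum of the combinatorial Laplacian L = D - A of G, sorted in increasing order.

Degrees: deg(v0) = 2, deg(v1) = 3, deg(v2) = 4, deg(v3) = 3, deg(v4) = 4, deg(v5) = 3, deg(v6) = 3.
L = D − A with rows/columns ordered (v0, v1, v2, v3, v4, v5, v6):
  [ 2,  0, -1,  0, -1,  0,  0]
  [ 0,  3, -1,  0, -1,  0, -1]
  [-1, -1,  4,  0, -1, -1,  0]
  [ 0,  0,  0,  3, -1, -1, -1]
  [-1, -1, -1, -1,  4,  0,  0]
  [ 0,  0, -1, -1,  0,  3, -1]
  [ 0, -1,  0, -1,  0, -1,  3]
Characteristic polynomial: det(λI − L) = λ(λ² − 5λ + 5)(λ² − 8λ + 14)(λ² − 9λ + 19).
Roots: λ = 0; (λ² − 5λ + 5) = 0 ⇒ λ = (5 ± √5)/2 ≈ 1.382, 3.618; (λ² − 8λ + 14) = 0 ⇒ λ = 4 ± √2 ≈ 2.5858, 5.4142; (λ² − 9λ + 19) = 0 ⇒ λ = (9 ± √5)/2 ≈ 3.382, 5.618.
(Check: the roots sum (with multiplicity) to 22, matching trace L = Σdeg = 2·11 = 22.)
Laplacian eigenvalues (increasing order): [0.0, 1.382, 2.5858, 3.382, 3.618, 5.4142, 5.618]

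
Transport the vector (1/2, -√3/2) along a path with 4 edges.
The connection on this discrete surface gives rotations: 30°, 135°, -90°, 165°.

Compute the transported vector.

Total rotation: 30° + 135° + (-90°) + 165° = 240° ≡ -120° (mod 360°). Final vector: (-1, 0)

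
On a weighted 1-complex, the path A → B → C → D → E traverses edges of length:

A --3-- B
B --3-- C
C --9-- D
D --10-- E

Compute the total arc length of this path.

Arc length = 3 + 3 + 9 + 10 = 25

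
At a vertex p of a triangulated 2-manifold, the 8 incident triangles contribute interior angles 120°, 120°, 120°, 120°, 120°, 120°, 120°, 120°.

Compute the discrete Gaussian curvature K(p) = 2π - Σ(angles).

Sum of angles = 960°. K = 360° - 960° = -600°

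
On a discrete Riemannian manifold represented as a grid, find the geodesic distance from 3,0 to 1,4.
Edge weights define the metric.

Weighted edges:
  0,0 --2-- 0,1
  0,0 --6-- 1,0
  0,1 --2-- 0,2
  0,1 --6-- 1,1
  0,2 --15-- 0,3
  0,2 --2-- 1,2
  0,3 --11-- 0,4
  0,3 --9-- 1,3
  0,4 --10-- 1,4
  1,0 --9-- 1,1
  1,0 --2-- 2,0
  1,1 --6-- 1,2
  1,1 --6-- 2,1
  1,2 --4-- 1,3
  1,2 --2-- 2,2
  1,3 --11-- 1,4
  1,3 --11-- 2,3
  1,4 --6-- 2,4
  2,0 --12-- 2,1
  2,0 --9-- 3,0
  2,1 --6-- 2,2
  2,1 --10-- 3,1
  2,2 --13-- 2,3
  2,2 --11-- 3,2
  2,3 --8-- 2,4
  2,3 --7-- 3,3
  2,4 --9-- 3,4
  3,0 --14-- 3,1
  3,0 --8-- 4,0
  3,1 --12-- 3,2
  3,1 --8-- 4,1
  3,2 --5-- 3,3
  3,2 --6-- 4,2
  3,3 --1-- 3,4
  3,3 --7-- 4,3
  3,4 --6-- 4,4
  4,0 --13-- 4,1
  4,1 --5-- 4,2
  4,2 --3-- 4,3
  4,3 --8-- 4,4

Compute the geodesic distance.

Shortest path: 3,0 → 2,0 → 1,0 → 0,0 → 0,1 → 0,2 → 1,2 → 1,3 → 1,4, total weight = 38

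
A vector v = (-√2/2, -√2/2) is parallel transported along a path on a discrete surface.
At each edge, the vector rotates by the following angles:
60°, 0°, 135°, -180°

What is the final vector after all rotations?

Total rotation: 60° + 0° + 135° + (-180°) = 15°. Final vector: (-0.5000, -0.8660)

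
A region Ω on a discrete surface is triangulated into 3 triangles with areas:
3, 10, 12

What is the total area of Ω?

3 + 10 + 12 = 25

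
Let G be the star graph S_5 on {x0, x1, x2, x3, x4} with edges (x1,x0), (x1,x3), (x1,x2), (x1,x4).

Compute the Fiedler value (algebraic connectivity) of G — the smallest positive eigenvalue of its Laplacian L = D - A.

The star S_5 is the complete bipartite graph K_{1,4} (one hub of degree 4, 4 leaves of degree 1). The Laplacian spectrum of K_{p,q} is 0, p (multiplicity q−1), q (multiplicity p−1), p+q. With p = 1, q = 4: 0 once, 1 with multiplicity 3, and 5 once. (Check: trace L = sum of degrees = 8 = 3·1 + 5.)
Laplacian eigenvalues: [0.0, 1.0, 1.0, 1.0, 5.0]. Algebraic connectivity (smallest non-zero eigenvalue) = 1.0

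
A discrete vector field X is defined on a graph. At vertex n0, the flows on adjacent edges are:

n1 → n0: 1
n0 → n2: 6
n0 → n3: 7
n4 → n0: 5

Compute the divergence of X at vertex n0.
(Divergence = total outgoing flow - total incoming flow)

Divergence = sum of outgoing flows = (-1) + 6 + 7 + (-5) = 7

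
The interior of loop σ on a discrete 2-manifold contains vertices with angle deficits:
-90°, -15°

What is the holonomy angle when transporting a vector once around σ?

Holonomy = total enclosed curvature = (-90°) + (-15°) = -105°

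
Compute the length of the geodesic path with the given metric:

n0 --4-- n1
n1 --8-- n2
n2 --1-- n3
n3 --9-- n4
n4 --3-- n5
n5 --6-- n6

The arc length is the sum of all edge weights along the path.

Arc length = 4 + 8 + 1 + 9 + 3 + 6 = 31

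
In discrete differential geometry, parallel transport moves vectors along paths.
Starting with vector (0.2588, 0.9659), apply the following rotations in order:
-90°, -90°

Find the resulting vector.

Total rotation: (-90°) + (-90°) = -180° ≡ 180° (mod 360°). Final vector: (-0.2588, -0.9659)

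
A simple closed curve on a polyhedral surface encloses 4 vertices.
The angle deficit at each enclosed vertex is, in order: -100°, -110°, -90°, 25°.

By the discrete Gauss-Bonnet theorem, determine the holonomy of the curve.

Holonomy = total enclosed curvature = (-100°) + (-110°) + (-90°) + 25° = -275°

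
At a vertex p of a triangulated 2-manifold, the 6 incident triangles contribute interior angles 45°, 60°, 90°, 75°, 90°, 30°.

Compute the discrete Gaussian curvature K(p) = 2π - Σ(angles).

Sum of angles = 390°. K = 360° - 390° = -30° = -π/6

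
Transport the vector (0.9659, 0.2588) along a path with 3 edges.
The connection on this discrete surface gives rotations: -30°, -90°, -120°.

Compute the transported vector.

Total rotation: (-30°) + (-90°) + (-120°) = -240° ≡ 120° (mod 360°). Final vector: (-0.7071, 0.7071)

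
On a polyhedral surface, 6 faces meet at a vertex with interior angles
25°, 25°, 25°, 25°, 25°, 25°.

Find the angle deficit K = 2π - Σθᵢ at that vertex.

Sum of angles = 150°. K = 360° - 150° = 210° = 7π/6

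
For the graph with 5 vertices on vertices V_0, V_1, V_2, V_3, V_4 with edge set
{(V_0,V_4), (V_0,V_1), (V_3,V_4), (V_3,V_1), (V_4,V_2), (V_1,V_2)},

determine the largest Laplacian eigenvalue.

Degrees: deg(V_0) = 2, deg(V_1) = 3, deg(V_2) = 2, deg(V_3) = 2, deg(V_4) = 3.
L = D − A with rows/columns ordered (V_0, V_1, V_2, V_3, V_4):
  [ 2, -1,  0,  0, -1]
  [-1,  3, -1, -1,  0]
  [ 0, -1,  2,  0, -1]
  [ 0, -1,  0,  2, -1]
  [-1,  0, -1, -1,  3]
Characteristic polynomial: det(λI − L) = λ(λ − 2)²(λ − 3)(λ − 5).
Roots: λ = 0; (λ − 2) = 0 ⇒ λ = 2 (multiplicity 2); (λ − 3) = 0 ⇒ λ = 3; (λ − 5) = 0 ⇒ λ = 5.
(Check: the roots sum (with multiplicity) to 12, matching trace L = Σdeg = 2·6 = 12.)
Laplacian eigenvalues: [0.0, 2.0, 2.0, 3.0, 5.0]. Largest eigenvalue (spectral radius) = 5.0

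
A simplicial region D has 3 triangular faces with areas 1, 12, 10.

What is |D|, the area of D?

1 + 12 + 10 = 23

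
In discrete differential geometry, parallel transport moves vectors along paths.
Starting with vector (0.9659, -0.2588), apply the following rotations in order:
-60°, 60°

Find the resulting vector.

Total rotation: (-60°) + 60° = 0°. Final vector: (0.9659, -0.2588)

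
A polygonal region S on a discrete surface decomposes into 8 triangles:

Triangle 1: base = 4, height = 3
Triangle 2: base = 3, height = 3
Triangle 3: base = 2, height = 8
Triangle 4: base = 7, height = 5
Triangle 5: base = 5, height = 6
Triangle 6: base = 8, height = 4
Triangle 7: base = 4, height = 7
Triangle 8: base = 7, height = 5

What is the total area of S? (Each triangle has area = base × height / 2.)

(1/2)×4×3 + (1/2)×3×3 + (1/2)×2×8 + (1/2)×7×5 + (1/2)×5×6 + (1/2)×8×4 + (1/2)×4×7 + (1/2)×7×5 = 98.5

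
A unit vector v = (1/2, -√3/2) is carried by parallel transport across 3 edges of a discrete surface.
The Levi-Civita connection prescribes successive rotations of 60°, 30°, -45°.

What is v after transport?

Total rotation: 60° + 30° + (-45°) = 45°. Final vector: (0.9659, -0.2588)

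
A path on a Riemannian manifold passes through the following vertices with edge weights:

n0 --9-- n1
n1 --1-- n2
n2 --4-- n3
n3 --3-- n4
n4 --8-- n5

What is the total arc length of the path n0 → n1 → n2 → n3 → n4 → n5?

Arc length = 9 + 1 + 4 + 3 + 8 = 25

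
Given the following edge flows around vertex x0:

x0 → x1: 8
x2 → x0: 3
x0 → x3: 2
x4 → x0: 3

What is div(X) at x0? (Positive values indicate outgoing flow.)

Divergence = sum of outgoing flows = 8 + (-3) + 2 + (-3) = 4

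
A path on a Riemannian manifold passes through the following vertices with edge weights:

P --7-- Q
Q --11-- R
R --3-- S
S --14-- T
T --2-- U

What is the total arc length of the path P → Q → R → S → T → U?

Arc length = 7 + 11 + 3 + 14 + 2 = 37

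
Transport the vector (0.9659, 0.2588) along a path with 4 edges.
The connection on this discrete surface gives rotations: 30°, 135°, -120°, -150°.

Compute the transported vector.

Total rotation: 30° + 135° + (-120°) + (-150°) = -105°. Final vector: (0, -1)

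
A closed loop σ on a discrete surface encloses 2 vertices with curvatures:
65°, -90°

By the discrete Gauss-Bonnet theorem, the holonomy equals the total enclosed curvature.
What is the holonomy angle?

Holonomy = total enclosed curvature = 65° + (-90°) = -25°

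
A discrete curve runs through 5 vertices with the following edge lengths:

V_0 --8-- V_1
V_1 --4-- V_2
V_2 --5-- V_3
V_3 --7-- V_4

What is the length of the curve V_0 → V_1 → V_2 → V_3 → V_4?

Arc length = 8 + 4 + 5 + 7 = 24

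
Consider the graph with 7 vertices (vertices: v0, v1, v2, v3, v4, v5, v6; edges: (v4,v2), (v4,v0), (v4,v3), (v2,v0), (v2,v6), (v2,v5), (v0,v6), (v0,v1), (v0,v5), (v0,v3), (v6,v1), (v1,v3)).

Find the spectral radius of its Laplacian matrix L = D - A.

Degrees: deg(v0) = 6, deg(v1) = 3, deg(v2) = 4, deg(v3) = 3, deg(v4) = 3, deg(v5) = 2, deg(v6) = 3.
L = D − A with rows/columns ordered (v0, v1, v2, v3, v4, v5, v6):
  [ 6, -1, -1, -1, -1, -1, -1]
  [-1,  3,  0, -1,  0,  0, -1]
  [-1,  0,  4,  0, -1, -1, -1]
  [-1, -1,  0,  3, -1,  0,  0]
  [-1,  0, -1, -1,  3,  0,  0]
  [-1,  0, -1,  0,  0,  2,  0]
  [-1, -1, -1,  0,  0,  0,  3]
Characteristic polynomial: det(λI − L) = λ(λ² − 7λ + 9)(λ² − 7λ + 11)(λ − 3)(λ − 7).
Roots: λ = 0; (λ² − 7λ + 9) = 0 ⇒ λ = (7 ± √13)/2 ≈ 1.6972, 5.3028; (λ² − 7λ + 11) = 0 ⇒ λ = (7 ± √5)/2 ≈ 2.382, 4.618; (λ − 3) = 0 ⇒ λ = 3; (λ − 7) = 0 ⇒ λ = 7.
(Check: the roots sum (with multiplicity) to 24, matching trace L = Σdeg = 2·12 = 24.)
Laplacian eigenvalues: [0.0, 1.6972, 2.382, 3.0, 4.618, 5.3028, 7.0]. Largest eigenvalue (spectral radius) = 7.0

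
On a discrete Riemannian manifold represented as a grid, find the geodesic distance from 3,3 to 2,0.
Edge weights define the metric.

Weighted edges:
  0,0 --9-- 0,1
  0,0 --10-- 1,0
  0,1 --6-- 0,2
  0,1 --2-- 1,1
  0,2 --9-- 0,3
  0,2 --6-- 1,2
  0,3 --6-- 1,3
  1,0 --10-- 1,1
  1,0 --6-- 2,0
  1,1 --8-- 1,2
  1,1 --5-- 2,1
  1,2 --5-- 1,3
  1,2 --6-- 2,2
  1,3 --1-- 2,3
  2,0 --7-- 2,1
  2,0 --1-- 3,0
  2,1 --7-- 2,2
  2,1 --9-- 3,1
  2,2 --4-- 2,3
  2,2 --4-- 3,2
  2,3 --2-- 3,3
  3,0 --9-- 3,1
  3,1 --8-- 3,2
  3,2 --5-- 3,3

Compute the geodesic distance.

Shortest path: 3,3 → 2,3 → 2,2 → 2,1 → 2,0, total weight = 20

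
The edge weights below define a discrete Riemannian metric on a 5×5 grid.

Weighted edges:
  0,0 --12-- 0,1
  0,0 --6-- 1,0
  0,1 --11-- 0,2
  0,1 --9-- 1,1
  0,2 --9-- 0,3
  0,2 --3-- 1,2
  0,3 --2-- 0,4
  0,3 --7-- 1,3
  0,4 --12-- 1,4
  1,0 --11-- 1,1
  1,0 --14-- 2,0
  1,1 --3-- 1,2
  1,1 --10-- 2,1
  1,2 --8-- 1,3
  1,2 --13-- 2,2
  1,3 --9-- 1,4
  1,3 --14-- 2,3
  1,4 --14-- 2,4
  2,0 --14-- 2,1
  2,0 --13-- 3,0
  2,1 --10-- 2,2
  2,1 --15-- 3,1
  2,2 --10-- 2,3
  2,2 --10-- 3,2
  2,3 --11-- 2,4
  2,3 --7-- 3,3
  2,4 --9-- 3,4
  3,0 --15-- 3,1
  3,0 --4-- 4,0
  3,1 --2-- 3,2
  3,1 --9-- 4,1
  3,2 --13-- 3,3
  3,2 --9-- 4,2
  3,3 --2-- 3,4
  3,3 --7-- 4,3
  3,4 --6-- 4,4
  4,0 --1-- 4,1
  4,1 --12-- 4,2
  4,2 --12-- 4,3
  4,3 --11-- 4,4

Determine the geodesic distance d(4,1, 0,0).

Shortest path: 4,1 → 4,0 → 3,0 → 2,0 → 1,0 → 0,0, total weight = 38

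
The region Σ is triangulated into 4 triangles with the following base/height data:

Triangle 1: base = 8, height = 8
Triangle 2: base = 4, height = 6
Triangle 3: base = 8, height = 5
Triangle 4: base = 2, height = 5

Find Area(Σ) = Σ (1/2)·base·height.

(1/2)×8×8 + (1/2)×4×6 + (1/2)×8×5 + (1/2)×2×5 = 69.0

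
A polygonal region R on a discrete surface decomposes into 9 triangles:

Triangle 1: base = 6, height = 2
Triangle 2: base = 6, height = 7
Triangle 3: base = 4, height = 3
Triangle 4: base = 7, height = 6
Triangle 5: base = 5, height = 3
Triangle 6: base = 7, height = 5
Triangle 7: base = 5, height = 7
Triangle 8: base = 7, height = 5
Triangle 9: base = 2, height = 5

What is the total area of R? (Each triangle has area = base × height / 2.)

(1/2)×6×2 + (1/2)×6×7 + (1/2)×4×3 + (1/2)×7×6 + (1/2)×5×3 + (1/2)×7×5 + (1/2)×5×7 + (1/2)×7×5 + (1/2)×2×5 = 119.0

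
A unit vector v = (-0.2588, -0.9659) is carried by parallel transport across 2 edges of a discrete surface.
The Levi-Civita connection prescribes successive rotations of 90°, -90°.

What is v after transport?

Total rotation: 90° + (-90°) = 0°. Final vector: (-0.2588, -0.9659)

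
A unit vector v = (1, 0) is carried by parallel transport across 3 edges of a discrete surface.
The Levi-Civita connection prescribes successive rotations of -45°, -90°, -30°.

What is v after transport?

Total rotation: (-45°) + (-90°) + (-30°) = -165°. Final vector: (-0.9659, -0.2588)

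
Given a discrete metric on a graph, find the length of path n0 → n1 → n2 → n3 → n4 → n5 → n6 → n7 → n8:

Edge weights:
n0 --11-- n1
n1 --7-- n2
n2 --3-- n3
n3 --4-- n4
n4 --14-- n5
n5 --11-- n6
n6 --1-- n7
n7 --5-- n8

Arc length = 11 + 7 + 3 + 4 + 14 + 11 + 1 + 5 = 56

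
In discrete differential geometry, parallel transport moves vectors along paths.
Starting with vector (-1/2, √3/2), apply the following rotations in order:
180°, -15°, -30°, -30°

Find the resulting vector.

Total rotation: 180° + (-15°) + (-30°) + (-30°) = 105°. Final vector: (-0.7071, -0.7071)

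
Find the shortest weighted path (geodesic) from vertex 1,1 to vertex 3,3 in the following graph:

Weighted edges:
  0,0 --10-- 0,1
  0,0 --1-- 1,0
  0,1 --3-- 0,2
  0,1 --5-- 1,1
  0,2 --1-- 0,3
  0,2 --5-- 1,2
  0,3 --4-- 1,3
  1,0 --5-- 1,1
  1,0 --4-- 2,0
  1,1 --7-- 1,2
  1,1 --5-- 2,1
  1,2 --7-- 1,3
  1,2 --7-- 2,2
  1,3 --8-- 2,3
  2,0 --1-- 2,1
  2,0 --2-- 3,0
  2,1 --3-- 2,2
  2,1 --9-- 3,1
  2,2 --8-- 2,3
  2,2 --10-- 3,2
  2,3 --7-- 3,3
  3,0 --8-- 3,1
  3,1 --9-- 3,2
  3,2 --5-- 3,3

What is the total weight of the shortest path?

Shortest path: 1,1 → 2,1 → 2,2 → 2,3 → 3,3, total weight = 23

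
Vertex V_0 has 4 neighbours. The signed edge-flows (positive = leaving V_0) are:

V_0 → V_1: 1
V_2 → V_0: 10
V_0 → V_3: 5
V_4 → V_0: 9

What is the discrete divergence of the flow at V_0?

Divergence = sum of outgoing flows = 1 + (-10) + 5 + (-9) = -13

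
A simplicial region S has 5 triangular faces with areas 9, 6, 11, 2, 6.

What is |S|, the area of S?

9 + 6 + 11 + 2 + 6 = 34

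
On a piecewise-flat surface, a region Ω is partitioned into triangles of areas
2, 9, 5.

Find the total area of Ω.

2 + 9 + 5 = 16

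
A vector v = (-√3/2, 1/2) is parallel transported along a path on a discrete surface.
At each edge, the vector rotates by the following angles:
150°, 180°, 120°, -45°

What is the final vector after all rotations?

Total rotation: 150° + 180° + 120° + (-45°) = 405° ≡ 45° (mod 360°). Final vector: (-0.9659, -0.2588)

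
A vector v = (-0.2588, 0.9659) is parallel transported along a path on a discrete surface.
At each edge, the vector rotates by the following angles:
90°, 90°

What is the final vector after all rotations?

Total rotation: 90° + 90° = 180°. Final vector: (0.2588, -0.9659)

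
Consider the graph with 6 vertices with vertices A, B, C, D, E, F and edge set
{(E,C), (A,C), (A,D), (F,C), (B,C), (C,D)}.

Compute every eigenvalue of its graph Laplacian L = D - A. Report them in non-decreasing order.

Degrees: deg(A) = 2, deg(B) = 1, deg(C) = 5, deg(D) = 2, deg(E) = 1, deg(F) = 1.
L = D − A with rows/columns ordered (A, B, C, D, E, F):
  [ 2,  0, -1, -1,  0,  0]
  [ 0,  1, -1,  0,  0,  0]
  [-1, -1,  5, -1, -1, -1]
  [-1,  0, -1,  2,  0,  0]
  [ 0,  0, -1,  0,  1,  0]
  [ 0,  0, -1,  0,  0,  1]
Characteristic polynomial: det(λI − L) = λ(λ − 1)³(λ − 3)(λ − 6).
Roots: λ = 0; (λ − 1) = 0 ⇒ λ = 1 (multiplicity 3); (λ − 3) = 0 ⇒ λ = 3; (λ − 6) = 0 ⇒ λ = 6.
(Check: the roots sum (with multiplicity) to 12, matching trace L = Σdeg = 2·6 = 12.)
Laplacian eigenvalues (increasing order): [0.0, 1.0, 1.0, 1.0, 3.0, 6.0]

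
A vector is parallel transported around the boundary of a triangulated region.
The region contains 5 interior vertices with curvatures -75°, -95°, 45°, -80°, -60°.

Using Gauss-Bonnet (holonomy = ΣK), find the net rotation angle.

Holonomy = total enclosed curvature = (-75°) + (-95°) + 45° + (-80°) + (-60°) = -265°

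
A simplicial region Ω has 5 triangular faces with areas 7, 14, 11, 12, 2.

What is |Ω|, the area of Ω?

7 + 14 + 11 + 12 + 2 = 46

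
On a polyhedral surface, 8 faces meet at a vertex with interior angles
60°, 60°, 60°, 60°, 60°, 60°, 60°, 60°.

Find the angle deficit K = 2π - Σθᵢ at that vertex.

Sum of angles = 480°. K = 360° - 480° = -120° = -2π/3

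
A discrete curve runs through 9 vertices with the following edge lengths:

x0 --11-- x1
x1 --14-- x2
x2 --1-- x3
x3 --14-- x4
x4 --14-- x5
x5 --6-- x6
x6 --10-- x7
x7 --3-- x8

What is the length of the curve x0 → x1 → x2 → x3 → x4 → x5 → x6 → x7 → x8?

Arc length = 11 + 14 + 1 + 14 + 14 + 6 + 10 + 3 = 73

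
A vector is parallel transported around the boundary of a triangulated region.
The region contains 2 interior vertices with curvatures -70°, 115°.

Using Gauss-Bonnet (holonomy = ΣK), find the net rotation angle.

Holonomy = total enclosed curvature = (-70°) + 115° = 45°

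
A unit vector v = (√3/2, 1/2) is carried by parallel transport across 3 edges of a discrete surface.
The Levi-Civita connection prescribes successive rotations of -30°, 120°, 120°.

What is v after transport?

Total rotation: (-30°) + 120° + 120° = 210° ≡ -150° (mod 360°). Final vector: (-0.5000, -0.8660)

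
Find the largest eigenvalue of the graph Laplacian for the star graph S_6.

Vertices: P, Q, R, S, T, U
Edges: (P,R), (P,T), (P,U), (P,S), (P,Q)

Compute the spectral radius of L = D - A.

The star S_6 is the complete bipartite graph K_{1,5} (one hub of degree 5, 5 leaves of degree 1). The Laplacian spectrum of K_{p,q} is 0, p (multiplicity q−1), q (multiplicity p−1), p+q. With p = 1, q = 5: 0 once, 1 with multiplicity 4, and 6 once. (Check: trace L = sum of degrees = 10 = 4·1 + 6.)
Laplacian eigenvalues: [0.0, 1.0, 1.0, 1.0, 1.0, 6.0]. Largest eigenvalue (spectral radius) = 6.0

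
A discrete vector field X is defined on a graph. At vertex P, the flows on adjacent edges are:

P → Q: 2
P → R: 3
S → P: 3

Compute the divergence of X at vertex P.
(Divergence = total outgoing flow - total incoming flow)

Divergence = sum of outgoing flows = 2 + 3 + (-3) = 2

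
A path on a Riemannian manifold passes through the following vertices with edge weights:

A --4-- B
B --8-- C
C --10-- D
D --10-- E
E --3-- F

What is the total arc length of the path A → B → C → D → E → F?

Arc length = 4 + 8 + 10 + 10 + 3 = 35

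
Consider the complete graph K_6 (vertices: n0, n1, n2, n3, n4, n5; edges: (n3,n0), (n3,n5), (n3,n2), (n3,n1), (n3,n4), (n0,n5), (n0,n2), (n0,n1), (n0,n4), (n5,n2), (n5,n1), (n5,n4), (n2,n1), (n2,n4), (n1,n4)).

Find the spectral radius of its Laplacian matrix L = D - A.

For the complete graph K_n, L = nI − J (J = all-ones matrix). J has eigenvalues n (once, eigenvector 𝟙) and 0 (multiplicity n−1), so L has eigenvalues 0 (once) and n (multiplicity n−1). Here n = 6: eigenvalue 0 once and 6 with multiplicity 5.
Laplacian eigenvalues: [0.0, 6.0, 6.0, 6.0, 6.0, 6.0]. Largest eigenvalue (spectral radius) = 6.0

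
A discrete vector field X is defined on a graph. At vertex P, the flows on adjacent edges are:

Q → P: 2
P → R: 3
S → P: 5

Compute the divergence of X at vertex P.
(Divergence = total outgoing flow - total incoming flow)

Divergence = sum of outgoing flows = (-2) + 3 + (-5) = -4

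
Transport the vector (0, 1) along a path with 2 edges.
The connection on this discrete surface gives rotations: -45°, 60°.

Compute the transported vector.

Total rotation: (-45°) + 60° = 15°. Final vector: (-0.2588, 0.9659)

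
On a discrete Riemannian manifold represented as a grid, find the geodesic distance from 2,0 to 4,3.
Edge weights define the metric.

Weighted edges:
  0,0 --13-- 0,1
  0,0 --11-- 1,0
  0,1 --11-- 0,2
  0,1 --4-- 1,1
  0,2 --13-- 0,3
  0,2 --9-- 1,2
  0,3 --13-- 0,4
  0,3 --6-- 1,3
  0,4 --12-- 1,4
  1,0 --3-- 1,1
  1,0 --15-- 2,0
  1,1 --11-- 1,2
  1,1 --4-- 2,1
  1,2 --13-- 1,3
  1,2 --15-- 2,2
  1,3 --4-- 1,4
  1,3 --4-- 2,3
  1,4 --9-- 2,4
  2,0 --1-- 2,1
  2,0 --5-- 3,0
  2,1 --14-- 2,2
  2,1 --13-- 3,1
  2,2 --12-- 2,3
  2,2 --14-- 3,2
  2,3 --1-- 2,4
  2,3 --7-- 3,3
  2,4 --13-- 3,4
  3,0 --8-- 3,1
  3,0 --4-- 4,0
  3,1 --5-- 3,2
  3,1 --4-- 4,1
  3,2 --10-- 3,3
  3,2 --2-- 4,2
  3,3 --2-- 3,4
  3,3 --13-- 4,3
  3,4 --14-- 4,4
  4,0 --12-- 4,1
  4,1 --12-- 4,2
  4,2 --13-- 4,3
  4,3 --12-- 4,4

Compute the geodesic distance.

Shortest path: 2,0 → 3,0 → 3,1 → 3,2 → 4,2 → 4,3, total weight = 33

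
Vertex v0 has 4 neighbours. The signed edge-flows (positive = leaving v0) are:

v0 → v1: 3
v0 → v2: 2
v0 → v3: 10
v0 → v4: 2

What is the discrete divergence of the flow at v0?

Divergence = sum of outgoing flows = 3 + 2 + 10 + 2 = 17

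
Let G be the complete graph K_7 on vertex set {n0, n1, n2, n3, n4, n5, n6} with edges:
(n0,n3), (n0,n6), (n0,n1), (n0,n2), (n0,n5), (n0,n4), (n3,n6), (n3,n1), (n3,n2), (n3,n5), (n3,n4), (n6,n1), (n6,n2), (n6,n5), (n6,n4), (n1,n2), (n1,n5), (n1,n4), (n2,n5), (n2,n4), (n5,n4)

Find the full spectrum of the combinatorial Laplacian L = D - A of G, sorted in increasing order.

For the complete graph K_n, L = nI − J (J = all-ones matrix). J has eigenvalues n (once, eigenvector 𝟙) and 0 (multiplicity n−1), so L has eigenvalues 0 (once) and n (multiplicity n−1). Here n = 7: eigenvalue 0 once and 7 with multiplicity 6.
Laplacian eigenvalues (increasing order): [0.0, 7.0, 7.0, 7.0, 7.0, 7.0, 7.0]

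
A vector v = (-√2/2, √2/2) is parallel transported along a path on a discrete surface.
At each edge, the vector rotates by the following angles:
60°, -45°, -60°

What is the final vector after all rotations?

Total rotation: 60° + (-45°) + (-60°) = -45°. Final vector: (0, 1)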